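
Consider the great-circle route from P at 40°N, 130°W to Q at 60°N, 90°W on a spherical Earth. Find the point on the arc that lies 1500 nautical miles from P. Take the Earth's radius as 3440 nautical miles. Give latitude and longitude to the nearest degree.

From cos δ = sin φ₁ sin φ₂ + cos φ₁ cos φ₂ cos Δλ, the central angle is δ ≈ 0.555 rad (31.8°). The total great-circle distance is δ·R ≈ 0.555 × 3440 ≈ 1908 nmi, so the target fraction is f = 1500/1908 ≈ 0.786.
Interpolate at f ≈ 0.786 with slerp weights a = sin((1−f)δ)/sin δ ≈ 0.225, b = sin(fδ)/sin δ ≈ 0.802.
p = a·p₁ + b·p₂ ≈ (-0.111, -0.533, 0.839); φ = arcsin(p_z) ≈ 57.03°, λ = atan2(p_y, p_x) ≈ -101.73°.

≈ 57°N, 102°W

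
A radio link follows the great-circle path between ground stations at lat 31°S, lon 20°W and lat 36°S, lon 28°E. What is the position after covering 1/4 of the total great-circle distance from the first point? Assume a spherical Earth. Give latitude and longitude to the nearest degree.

≈ lat 34°S, lon 9°W

Convert each endpoint to a unit vector on the sphere (x = cos φ cos λ, y = cos φ sin λ, z = sin φ).
The central angle between the endpoints is δ = arccos(p₁·p₂) ≈ 0.697 rad (39.9°).
Interpolate at f = 1/4 with slerp weights a = sin((1−f)δ)/sin δ ≈ 0.778, b = sin(fδ)/sin δ ≈ 0.270.
p = a·p₁ + b·p₂ ≈ (0.819, -0.125, -0.559); φ = arcsin(p_z) ≈ -34.01°, λ = atan2(p_y, p_x) ≈ -8.70°.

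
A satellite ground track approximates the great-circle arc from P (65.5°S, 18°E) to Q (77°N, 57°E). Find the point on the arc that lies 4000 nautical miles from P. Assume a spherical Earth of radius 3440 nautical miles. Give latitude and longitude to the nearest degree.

≈ (0°N, 31°E)

Write both endpoints as unit vectors p₁, p₂ with components (cos φ cos λ, cos φ sin λ, sin φ).
The central angle between the endpoints is δ = arccos(p₁·p₂) ≈ 2.522 rad (144.5°). The total great-circle distance is δ·R ≈ 2.522 × 3440 ≈ 8676 nmi, so the target fraction is f = 4000/8676 ≈ 0.461.
Interpolate at f ≈ 0.461 with slerp weights a = sin((1−f)δ)/sin δ ≈ 1.684, b = sin(fδ)/sin δ ≈ 1.581.
p = a·p₁ + b·p₂ ≈ (0.858, 0.514, 0.008); φ = arcsin(p_z) ≈ 0.46°, λ = atan2(p_y, p_x) ≈ 30.93°.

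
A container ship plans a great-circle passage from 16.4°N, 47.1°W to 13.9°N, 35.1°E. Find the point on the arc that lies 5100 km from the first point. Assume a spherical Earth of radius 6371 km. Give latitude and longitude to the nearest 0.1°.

Convert each endpoint to a unit vector on the sphere (x = cos φ cos λ, y = cos φ sin λ, z = sin φ).
The central angle between the endpoints is δ = arccos(p₁·p₂) ≈ 1.375 rad (78.8°). The total great-circle distance is δ·R ≈ 1.375 × 6371 ≈ 8762 km, so the target fraction is f = 5100/8762 ≈ 0.582.
Interpolate at f ≈ 0.582 with slerp weights a = sin((1−f)δ)/sin δ ≈ 0.554, b = sin(fδ)/sin δ ≈ 0.732.
p = a·p₁ + b·p₂ ≈ (0.943, 0.019, 0.332); φ = arcsin(p_z) ≈ 19.41°, λ = atan2(p_y, p_x) ≈ 1.15°.

≈ 19.4°N, 1.1°E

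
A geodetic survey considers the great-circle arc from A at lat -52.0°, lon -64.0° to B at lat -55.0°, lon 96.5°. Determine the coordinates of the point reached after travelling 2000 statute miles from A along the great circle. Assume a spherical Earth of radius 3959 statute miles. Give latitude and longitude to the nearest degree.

≈ lat -79°, lon -33°

From cos δ = sin φ₁ sin φ₂ + cos φ₁ cos φ₂ cos Δλ, the central angle is δ ≈ 1.253 rad (71.8°). The total great-circle distance is δ·R ≈ 1.253 × 3959 ≈ 4960 mi, so the target fraction is f = 2000/4960 ≈ 0.403.
Interpolate at f ≈ 0.403 with slerp weights a = sin((1−f)δ)/sin δ ≈ 0.716, b = sin(fδ)/sin δ ≈ 0.510.
p = a·p₁ + b·p₂ ≈ (0.160, -0.106, -0.981); φ = arcsin(p_z) ≈ -78.94°, λ = atan2(p_y, p_x) ≈ -33.44°.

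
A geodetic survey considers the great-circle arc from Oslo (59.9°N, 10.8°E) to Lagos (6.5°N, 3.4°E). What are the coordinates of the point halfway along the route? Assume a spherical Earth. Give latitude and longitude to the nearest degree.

≈ (33°N, 6°E)

Write both endpoints as unit vectors p₁, p₂ with components (cos φ cos λ, cos φ sin λ, sin φ).
The central angle between the endpoints is δ = arccos(p₁·p₂) ≈ 0.937 rad (53.7°).
Interpolate at f = 1/2 with slerp weights a = sin((1−f)δ)/sin δ ≈ 0.560, b = sin(fδ)/sin δ ≈ 0.560.
p = a·p₁ + b·p₂ ≈ (0.832, 0.086, 0.548); φ = arcsin(p_z) ≈ 33.25°, λ = atan2(p_y, p_x) ≈ 5.88°.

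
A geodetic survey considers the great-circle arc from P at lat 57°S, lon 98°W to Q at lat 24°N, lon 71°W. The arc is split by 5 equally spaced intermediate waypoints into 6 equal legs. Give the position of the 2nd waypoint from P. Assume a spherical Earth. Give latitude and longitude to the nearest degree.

≈ lat 30°S, lon 85°W

Write both endpoints as unit vectors p₁, p₂ with components (cos φ cos λ, cos φ sin λ, sin φ).
The central angle between the endpoints is δ = arccos(p₁·p₂) ≈ 1.468 rad (84.1°).
Interpolate at f = 2/6 with slerp weights a = sin((1−f)δ)/sin δ ≈ 0.834, b = sin(fδ)/sin δ ≈ 0.473.
p = a·p₁ + b·p₂ ≈ (0.077, -0.858, -0.507); φ = arcsin(p_z) ≈ -30.49°, λ = atan2(p_y, p_x) ≈ -84.85°.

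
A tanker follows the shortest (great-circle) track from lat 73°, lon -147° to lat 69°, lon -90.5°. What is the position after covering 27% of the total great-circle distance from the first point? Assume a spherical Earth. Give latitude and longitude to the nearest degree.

Convert each endpoint to a unit vector on the sphere (x = cos φ cos λ, y = cos φ sin λ, z = sin φ).
The central angle between the endpoints is δ = arccos(p₁·p₂) ≈ 0.316 rad (18.1°).
Interpolate at f = 0.27 with slerp weights a = sin((1−f)δ)/sin δ ≈ 0.736, b = sin(fδ)/sin δ ≈ 0.274.
p = a·p₁ + b·p₂ ≈ (-0.181, -0.215, 0.960); φ = arcsin(p_z) ≈ 73.65°, λ = atan2(p_y, p_x) ≈ -130.08°.

≈ lat 74°, lon -130°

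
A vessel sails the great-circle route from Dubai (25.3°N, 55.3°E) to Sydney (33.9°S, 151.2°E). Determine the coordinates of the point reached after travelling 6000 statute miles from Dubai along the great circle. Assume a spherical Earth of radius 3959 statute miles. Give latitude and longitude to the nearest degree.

≈ (25°S, 129°E)

Write both endpoints as unit vectors p₁, p₂ with components (cos φ cos λ, cos φ sin λ, sin φ).
The central angle between the endpoints is δ = arccos(p₁·p₂) ≈ 1.892 rad (108.4°). The total great-circle distance is δ·R ≈ 1.892 × 3959 ≈ 7490 mi, so the target fraction is f = 6000/7490 ≈ 0.801.
Interpolate at f ≈ 0.801 with slerp weights a = sin((1−f)δ)/sin δ ≈ 0.387, b = sin(fδ)/sin δ ≈ 1.052.
p = a·p₁ + b·p₂ ≈ (-0.566, 0.709, -0.421); φ = arcsin(p_z) ≈ -24.92°, λ = atan2(p_y, p_x) ≈ 128.62°.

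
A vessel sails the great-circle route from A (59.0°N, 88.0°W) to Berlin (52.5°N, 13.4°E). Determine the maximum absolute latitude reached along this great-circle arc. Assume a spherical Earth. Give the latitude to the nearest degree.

≈ 67°N

The great circle lies in the plane with unit normal n̂ = (p₁ × p₂)/|p₁ × p₂|.
Here n̂_z ≈ +0.391; the vertex latitude is φ_max = arccos|n̂_z| ≈ 67.0°.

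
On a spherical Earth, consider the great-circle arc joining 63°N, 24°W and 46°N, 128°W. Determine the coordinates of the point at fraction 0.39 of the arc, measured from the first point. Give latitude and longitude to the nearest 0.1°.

≈ 67.6°N, 76.5°W

From cos δ = sin φ₁ sin φ₂ + cos φ₁ cos φ₂ cos Δλ, the central angle is δ ≈ 0.971 rad (55.6°).
Interpolate at f = 0.39 with slerp weights a = sin((1−f)δ)/sin δ ≈ 0.676, b = sin(fδ)/sin δ ≈ 0.448.
p = a·p₁ + b·p₂ ≈ (0.089, -0.370, 0.925); φ = arcsin(p_z) ≈ 67.63°, λ = atan2(p_y, p_x) ≈ -76.48°.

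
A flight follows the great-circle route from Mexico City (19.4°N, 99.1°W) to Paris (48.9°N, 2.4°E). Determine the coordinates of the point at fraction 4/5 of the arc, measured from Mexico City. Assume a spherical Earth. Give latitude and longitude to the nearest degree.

≈ 52°N, 23°W

The haversine formula gives a central angle δ ≈ 1.444 rad (82.7°) between the endpoints.
Interpolate at f = 4/5 with slerp weights a = sin((1−f)δ)/sin δ ≈ 0.287, b = sin(fδ)/sin δ ≈ 0.922.
p = a·p₁ + b·p₂ ≈ (0.563, -0.242, 0.790); φ = arcsin(p_z) ≈ 52.21°, λ = atan2(p_y, p_x) ≈ -23.26°.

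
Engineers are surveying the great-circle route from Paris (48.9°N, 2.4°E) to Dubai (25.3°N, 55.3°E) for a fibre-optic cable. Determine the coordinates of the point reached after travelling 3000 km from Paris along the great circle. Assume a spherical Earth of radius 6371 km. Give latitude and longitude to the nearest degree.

Write both endpoints as unit vectors p₁, p₂ with components (cos φ cos λ, cos φ sin λ, sin φ).
The central angle between the endpoints is δ = arccos(p₁·p₂) ≈ 0.822 rad (47.1°). The total great-circle distance is δ·R ≈ 0.822 × 6371 ≈ 5239 km, so the target fraction is f = 3000/5239 ≈ 0.573.
Interpolate at f ≈ 0.573 with slerp weights a = sin((1−f)δ)/sin δ ≈ 0.470, b = sin(fδ)/sin δ ≈ 0.619.
p = a·p₁ + b·p₂ ≈ (0.627, 0.473, 0.619); φ = arcsin(p_z) ≈ 38.22°, λ = atan2(p_y, p_x) ≈ 37.03°.

≈ 38°N, 37°E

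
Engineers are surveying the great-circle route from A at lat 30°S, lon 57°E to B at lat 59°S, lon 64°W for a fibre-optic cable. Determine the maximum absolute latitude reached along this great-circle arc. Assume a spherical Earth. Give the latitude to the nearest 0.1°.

The great circle lies in the plane with unit normal n̂ = (p₁ × p₂)/|p₁ × p₂|.
Here n̂_z ≈ -0.390; the vertex latitude is φ_max = arccos|n̂_z| ≈ 67.0°.
Check via Clairaut: cos φ_max = |cos φ₁| · sin C = cos(30.0°)·sin(153.2°) ≈ 0.390, again giving ≈ 67.0°.

≈ 67.0°S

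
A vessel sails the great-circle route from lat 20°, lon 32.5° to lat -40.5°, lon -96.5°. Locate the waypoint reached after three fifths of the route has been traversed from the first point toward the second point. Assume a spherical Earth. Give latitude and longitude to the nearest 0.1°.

≈ lat -29.6°, lon -31.8°

Convert each endpoint to a unit vector on the sphere (x = cos φ cos λ, y = cos φ sin λ, z = sin φ).
The central angle between the endpoints is δ = arccos(p₁·p₂) ≈ 2.307 rad (132.2°).
Interpolate at f = 3/5 with slerp weights a = sin((1−f)δ)/sin δ ≈ 1.077, b = sin(fδ)/sin δ ≈ 1.327.
p = a·p₁ + b·p₂ ≈ (0.739, -0.459, -0.493); φ = arcsin(p_z) ≈ -29.56°, λ = atan2(p_y, p_x) ≈ -31.83°.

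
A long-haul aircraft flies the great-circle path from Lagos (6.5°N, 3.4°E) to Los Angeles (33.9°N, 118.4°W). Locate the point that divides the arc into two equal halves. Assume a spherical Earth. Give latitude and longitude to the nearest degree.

≈ (37°N, 48°W)

Write both endpoints as unit vectors p₁, p₂ with components (cos φ cos λ, cos φ sin λ, sin φ).
The central angle between the endpoints is δ = arccos(p₁·p₂) ≈ 1.951 rad (111.8°).
Interpolate at f = 1/2 with slerp weights a = sin((1−f)δ)/sin δ ≈ 0.892, b = sin(fδ)/sin δ ≈ 0.892.
p = a·p₁ + b·p₂ ≈ (0.532, -0.599, 0.598); φ = arcsin(p_z) ≈ 36.76°, λ = atan2(p_y, p_x) ≈ -48.35°.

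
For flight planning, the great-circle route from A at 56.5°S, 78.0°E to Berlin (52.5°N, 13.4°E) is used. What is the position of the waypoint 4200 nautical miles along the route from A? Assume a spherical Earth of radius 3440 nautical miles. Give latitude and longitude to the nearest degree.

The haversine formula gives a central angle δ ≈ 2.115 rad (121.2°) between the endpoints. The total great-circle distance is δ·R ≈ 2.115 × 3440 ≈ 7274 nmi, so the target fraction is f = 4200/7274 ≈ 0.577.
Interpolate at f ≈ 0.577 with slerp weights a = sin((1−f)δ)/sin δ ≈ 0.911, b = sin(fδ)/sin δ ≈ 1.098.
p = a·p₁ + b·p₂ ≈ (0.755, 0.647, 0.111); φ = arcsin(p_z) ≈ 6.40°, λ = atan2(p_y, p_x) ≈ 40.59°.

≈ 6°N, 41°E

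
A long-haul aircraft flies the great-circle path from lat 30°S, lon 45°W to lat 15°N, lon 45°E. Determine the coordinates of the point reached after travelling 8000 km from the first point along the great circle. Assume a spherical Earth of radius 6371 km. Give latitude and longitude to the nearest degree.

Convert each endpoint to a unit vector on the sphere (x = cos φ cos λ, y = cos φ sin λ, z = sin φ).
The central angle between the endpoints is δ = arccos(p₁·p₂) ≈ 1.701 rad (97.4°). The total great-circle distance is δ·R ≈ 1.701 × 6371 ≈ 10834 km, so the target fraction is f = 8000/10834 ≈ 0.738.
Interpolate at f ≈ 0.738 with slerp weights a = sin((1−f)δ)/sin δ ≈ 0.434, b = sin(fδ)/sin δ ≈ 0.959.
p = a·p₁ + b·p₂ ≈ (0.921, 0.389, 0.031); φ = arcsin(p_z) ≈ 1.79°, λ = atan2(p_y, p_x) ≈ 22.91°.

≈ lat 2°N, lon 23°E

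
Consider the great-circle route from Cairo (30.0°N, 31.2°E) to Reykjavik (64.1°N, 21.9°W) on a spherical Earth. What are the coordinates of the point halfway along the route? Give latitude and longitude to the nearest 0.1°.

≈ (49.8°N, 14.0°E)

From cos δ = sin φ₁ sin φ₂ + cos φ₁ cos φ₂ cos Δλ, the central angle is δ ≈ 0.827 rad (47.4°).
Interpolate at f = 1/2 with slerp weights a = sin((1−f)δ)/sin δ ≈ 0.546, b = sin(fδ)/sin δ ≈ 0.546.
p = a·p₁ + b·p₂ ≈ (0.626, 0.156, 0.764); φ = arcsin(p_z) ≈ 49.84°, λ = atan2(p_y, p_x) ≈ 14.00°.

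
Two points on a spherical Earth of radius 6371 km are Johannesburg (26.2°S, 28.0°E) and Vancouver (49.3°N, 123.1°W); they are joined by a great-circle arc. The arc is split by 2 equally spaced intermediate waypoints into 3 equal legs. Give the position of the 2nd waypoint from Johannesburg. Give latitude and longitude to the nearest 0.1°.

≈ 51.3°N, 41.6°W

Convert each endpoint to a unit vector on the sphere (x = cos φ cos λ, y = cos φ sin λ, z = sin φ).
The central angle between the endpoints is δ = arccos(p₁·p₂) ≈ 2.581 rad (147.9°).
Interpolate at f = 2/3 with slerp weights a = sin((1−f)δ)/sin δ ≈ 1.426, b = sin(fδ)/sin δ ≈ 1.860.
p = a·p₁ + b·p₂ ≈ (0.467, -0.415, 0.780); φ = arcsin(p_z) ≈ 51.30°, λ = atan2(p_y, p_x) ≈ -41.63°.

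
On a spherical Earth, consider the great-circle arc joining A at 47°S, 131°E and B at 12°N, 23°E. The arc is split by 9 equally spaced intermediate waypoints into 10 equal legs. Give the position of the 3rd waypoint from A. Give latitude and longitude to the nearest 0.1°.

Convert each endpoint to a unit vector on the sphere (x = cos φ cos λ, y = cos φ sin λ, z = sin φ).
The central angle between the endpoints is δ = arccos(p₁·p₂) ≈ 1.937 rad (111.0°).
Interpolate at f = 3/10 with slerp weights a = sin((1−f)δ)/sin δ ≈ 1.046, b = sin(fδ)/sin δ ≈ 0.588.
p = a·p₁ + b·p₂ ≈ (0.061, 0.763, -0.643); φ = arcsin(p_z) ≈ -40.02°, λ = atan2(p_y, p_x) ≈ 85.42°.

≈ 40.0°S, 85.4°E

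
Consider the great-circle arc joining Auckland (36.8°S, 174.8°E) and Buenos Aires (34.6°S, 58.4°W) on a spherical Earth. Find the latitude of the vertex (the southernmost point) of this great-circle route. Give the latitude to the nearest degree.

The great circle lies in the plane with unit normal n̂ = (p₁ × p₂)/|p₁ × p₂|.
Here n̂_z ≈ +0.529; the vertex latitude is φ_max = arccos|n̂_z| ≈ 58.1°.
Check via Clairaut: cos φ_max = |cos φ₁| · sin C = cos(36.8°)·sin(138.7°) ≈ 0.529, again giving ≈ 58.1°.

≈ 58°S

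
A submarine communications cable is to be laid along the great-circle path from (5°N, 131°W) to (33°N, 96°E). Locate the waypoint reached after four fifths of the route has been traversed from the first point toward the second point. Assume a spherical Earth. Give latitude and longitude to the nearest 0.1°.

≈ (42.5°N, 124.5°E)

Write both endpoints as unit vectors p₁, p₂ with components (cos φ cos λ, cos φ sin λ, sin φ).
The central angle between the endpoints is δ = arccos(p₁·p₂) ≈ 2.120 rad (121.5°).
Interpolate at f = 4/5 with slerp weights a = sin((1−f)δ)/sin δ ≈ 0.483, b = sin(fδ)/sin δ ≈ 1.163.
p = a·p₁ + b·p₂ ≈ (-0.417, 0.608, 0.676); φ = arcsin(p_z) ≈ 42.51°, λ = atan2(p_y, p_x) ≈ 124.48°.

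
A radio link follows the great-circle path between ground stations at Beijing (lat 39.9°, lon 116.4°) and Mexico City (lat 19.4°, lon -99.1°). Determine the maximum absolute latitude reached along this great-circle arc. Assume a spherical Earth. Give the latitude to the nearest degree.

The great circle lies in the plane with unit normal n̂ = (p₁ × p₂)/|p₁ × p₂|.
Here n̂_z ≈ +0.453; the vertex latitude is φ_max = arccos|n̂_z| ≈ 63.0°.
Check via Clairaut: cos φ_max = |cos φ₁| · sin C = cos(39.9°)·sin(36.2°) ≈ 0.453, again giving ≈ 63.0°.

≈ 63°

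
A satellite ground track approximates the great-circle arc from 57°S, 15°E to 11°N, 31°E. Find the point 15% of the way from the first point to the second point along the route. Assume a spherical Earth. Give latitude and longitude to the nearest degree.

≈ 47°S, 19°E

From cos δ = sin φ₁ sin φ₂ + cos φ₁ cos φ₂ cos Δλ, the central angle is δ ≈ 1.209 rad (69.3°).
Interpolate at f = 0.15 with slerp weights a = sin((1−f)δ)/sin δ ≈ 0.915, b = sin(fδ)/sin δ ≈ 0.193.
p = a·p₁ + b·p₂ ≈ (0.644, 0.227, -0.731); φ = arcsin(p_z) ≈ -46.96°, λ = atan2(p_y, p_x) ≈ 19.38°.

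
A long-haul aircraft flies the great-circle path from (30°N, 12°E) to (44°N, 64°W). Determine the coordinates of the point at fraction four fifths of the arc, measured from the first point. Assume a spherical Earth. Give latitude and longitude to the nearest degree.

≈ (46°N, 47°W)

From cos δ = sin φ₁ sin φ₂ + cos φ₁ cos φ₂ cos Δλ, the central angle is δ ≈ 1.049 rad (60.1°).
Interpolate at f = 4/5 with slerp weights a = sin((1−f)δ)/sin δ ≈ 0.240, b = sin(fδ)/sin δ ≈ 0.858.
p = a·p₁ + b·p₂ ≈ (0.474, -0.512, 0.716); φ = arcsin(p_z) ≈ 45.76°, λ = atan2(p_y, p_x) ≈ -47.18°.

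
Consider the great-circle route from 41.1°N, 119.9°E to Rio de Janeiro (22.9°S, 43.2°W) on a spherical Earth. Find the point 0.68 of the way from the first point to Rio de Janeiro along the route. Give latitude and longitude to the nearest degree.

≈ 20°N, 16°W

The haversine formula gives a central angle δ ≈ 2.739 rad (156.9°) between the endpoints.
Interpolate at f = 0.68 with slerp weights a = sin((1−f)δ)/sin δ ≈ 1.961, b = sin(fδ)/sin δ ≈ 2.444.
p = a·p₁ + b·p₂ ≈ (0.904, -0.260, 0.338); φ = arcsin(p_z) ≈ 19.76°, λ = atan2(p_y, p_x) ≈ -16.05°.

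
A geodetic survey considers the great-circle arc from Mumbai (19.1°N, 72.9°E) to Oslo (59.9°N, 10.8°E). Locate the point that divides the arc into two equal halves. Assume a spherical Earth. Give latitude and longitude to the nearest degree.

≈ 43°N, 52°E

The haversine formula gives a central angle δ ≈ 1.042 rad (59.7°) between the endpoints.
Interpolate at f = 1/2 with slerp weights a = sin((1−f)δ)/sin δ ≈ 0.576, b = sin(fδ)/sin δ ≈ 0.576.
p = a·p₁ + b·p₂ ≈ (0.444, 0.575, 0.687); φ = arcsin(p_z) ≈ 43.42°, λ = atan2(p_y, p_x) ≈ 52.31°.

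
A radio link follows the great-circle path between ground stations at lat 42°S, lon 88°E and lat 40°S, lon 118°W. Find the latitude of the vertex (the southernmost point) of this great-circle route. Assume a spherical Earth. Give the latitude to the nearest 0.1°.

The great circle lies in the plane with unit normal n̂ = (p₁ × p₂)/|p₁ × p₂|.
Here n̂_z ≈ +0.250; the vertex latitude is φ_max = arccos|n̂_z| ≈ 75.5°.
Check via Clairaut: cos φ_max = |cos φ₁| · sin C = cos(42.0°)·sin(160.3°) ≈ 0.250, again giving ≈ 75.5°.

≈ 75.5°S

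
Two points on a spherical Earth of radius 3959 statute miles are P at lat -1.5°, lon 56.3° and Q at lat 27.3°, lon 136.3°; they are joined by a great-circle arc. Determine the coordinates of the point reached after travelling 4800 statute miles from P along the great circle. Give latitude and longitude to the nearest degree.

From cos δ = sin φ₁ sin φ₂ + cos φ₁ cos φ₂ cos Δλ, the central angle is δ ≈ 1.428 rad (81.8°). The total great-circle distance is δ·R ≈ 1.428 × 3959 ≈ 5654 mi, so the target fraction is f = 4800/5654 ≈ 0.849.
Interpolate at f ≈ 0.849 with slerp weights a = sin((1−f)δ)/sin δ ≈ 0.216, b = sin(fδ)/sin δ ≈ 0.946.
p = a·p₁ + b·p₂ ≈ (-0.488, 0.761, 0.428); φ = arcsin(p_z) ≈ 25.36°, λ = atan2(p_y, p_x) ≈ 122.68°.

≈ lat 25°, lon 123°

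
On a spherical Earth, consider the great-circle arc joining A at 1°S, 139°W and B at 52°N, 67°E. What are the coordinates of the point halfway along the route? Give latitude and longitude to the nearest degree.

Write both endpoints as unit vectors p₁, p₂ with components (cos φ cos λ, cos φ sin λ, sin φ).
The central angle between the endpoints is δ = arccos(p₁·p₂) ≈ 2.174 rad (124.5°).
Interpolate at f = 1/2 with slerp weights a = sin((1−f)δ)/sin δ ≈ 1.075, b = sin(fδ)/sin δ ≈ 1.075.
p = a·p₁ + b·p₂ ≈ (-0.552, -0.096, 0.828); φ = arcsin(p_z) ≈ 55.90°, λ = atan2(p_y, p_x) ≈ -170.15°.

≈ 56°N, 170°W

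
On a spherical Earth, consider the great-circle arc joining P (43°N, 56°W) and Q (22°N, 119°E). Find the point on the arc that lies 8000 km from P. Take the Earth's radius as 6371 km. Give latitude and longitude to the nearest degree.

≈ (65°N, 113°E)

From cos δ = sin φ₁ sin φ₂ + cos φ₁ cos φ₂ cos Δλ, the central angle is δ ≈ 2.004 rad (114.8°). The total great-circle distance is δ·R ≈ 2.004 × 6371 ≈ 12769 km, so the target fraction is f = 8000/12769 ≈ 0.627.
Interpolate at f ≈ 0.627 with slerp weights a = sin((1−f)δ)/sin δ ≈ 0.750, b = sin(fδ)/sin δ ≈ 1.048.
p = a·p₁ + b·p₂ ≈ (-0.164, 0.395, 0.904); φ = arcsin(p_z) ≈ 64.68°, λ = atan2(p_y, p_x) ≈ 112.58°.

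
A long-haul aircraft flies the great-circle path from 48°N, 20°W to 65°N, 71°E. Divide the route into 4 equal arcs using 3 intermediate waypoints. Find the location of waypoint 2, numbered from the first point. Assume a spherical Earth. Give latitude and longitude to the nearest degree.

≈ 65°N, 13°E

From cos δ = sin φ₁ sin φ₂ + cos φ₁ cos φ₂ cos Δλ, the central angle is δ ≈ 0.838 rad (48.0°).
Interpolate at f = 2/4 with slerp weights a = sin((1−f)δ)/sin δ ≈ 0.547, b = sin(fδ)/sin δ ≈ 0.547.
p = a·p₁ + b·p₂ ≈ (0.420, 0.093, 0.903); φ = arcsin(p_z) ≈ 64.55°, λ = atan2(p_y, p_x) ≈ 12.56°.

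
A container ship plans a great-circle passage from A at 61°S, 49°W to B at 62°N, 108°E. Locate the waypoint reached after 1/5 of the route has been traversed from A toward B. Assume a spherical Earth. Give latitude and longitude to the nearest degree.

≈ 41°S, 4°W

Write both endpoints as unit vectors p₁, p₂ with components (cos φ cos λ, cos φ sin λ, sin φ).
The central angle between the endpoints is δ = arccos(p₁·p₂) ≈ 2.950 rad (169.0°).
Interpolate at f = 1/5 with slerp weights a = sin((1−f)δ)/sin δ ≈ 3.704, b = sin(fδ)/sin δ ≈ 2.926.
p = a·p₁ + b·p₂ ≈ (0.753, -0.049, -0.656); φ = arcsin(p_z) ≈ -40.97°, λ = atan2(p_y, p_x) ≈ -3.69°.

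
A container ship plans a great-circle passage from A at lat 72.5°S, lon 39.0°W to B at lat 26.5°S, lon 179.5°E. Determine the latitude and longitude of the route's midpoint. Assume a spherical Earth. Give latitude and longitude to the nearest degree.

≈ lat 64°S, lon 165°W

Convert each endpoint to a unit vector on the sphere (x = cos φ cos λ, y = cos φ sin λ, z = sin φ).
The central angle between the endpoints is δ = arccos(p₁·p₂) ≈ 1.354 rad (77.6°).
Interpolate at f = 1/2 with slerp weights a = sin((1−f)δ)/sin δ ≈ 0.642, b = sin(fδ)/sin δ ≈ 0.642.
p = a·p₁ + b·p₂ ≈ (-0.424, -0.116, -0.898); φ = arcsin(p_z) ≈ -63.91°, λ = atan2(p_y, p_x) ≈ -164.66°.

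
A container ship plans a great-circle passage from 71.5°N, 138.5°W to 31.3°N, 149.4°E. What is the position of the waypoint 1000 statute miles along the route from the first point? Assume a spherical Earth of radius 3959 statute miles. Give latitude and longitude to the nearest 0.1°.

Convert each endpoint to a unit vector on the sphere (x = cos φ cos λ, y = cos φ sin λ, z = sin φ).
The central angle between the endpoints is δ = arccos(p₁·p₂) ≈ 0.957 rad (54.8°). The total great-circle distance is δ·R ≈ 0.957 × 3959 ≈ 3789 mi, so the target fraction is f = 1000/3789 ≈ 0.264.
Interpolate at f ≈ 0.264 with slerp weights a = sin((1−f)δ)/sin δ ≈ 0.792, b = sin(fδ)/sin δ ≈ 0.306.
p = a·p₁ + b·p₂ ≈ (-0.413, -0.034, 0.910); φ = arcsin(p_z) ≈ 65.51°, λ = atan2(p_y, p_x) ≈ -175.35°.

≈ 65.5°N, 175.4°W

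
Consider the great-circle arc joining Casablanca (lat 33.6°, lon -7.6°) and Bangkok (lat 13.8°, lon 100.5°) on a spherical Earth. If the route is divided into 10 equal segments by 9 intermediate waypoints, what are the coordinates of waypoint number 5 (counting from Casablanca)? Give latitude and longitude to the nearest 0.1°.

From cos δ = sin φ₁ sin φ₂ + cos φ₁ cos φ₂ cos Δλ, the central angle is δ ≈ 1.690 rad (96.9°).
Interpolate at f = 5/10 with slerp weights a = sin((1−f)δ)/sin δ ≈ 0.753, b = sin(fδ)/sin δ ≈ 0.753.
p = a·p₁ + b·p₂ ≈ (0.489, 0.636, 0.597); φ = arcsin(p_z) ≈ 36.63°, λ = atan2(p_y, p_x) ≈ 52.48°.

≈ lat 36.6°, lon 52.5°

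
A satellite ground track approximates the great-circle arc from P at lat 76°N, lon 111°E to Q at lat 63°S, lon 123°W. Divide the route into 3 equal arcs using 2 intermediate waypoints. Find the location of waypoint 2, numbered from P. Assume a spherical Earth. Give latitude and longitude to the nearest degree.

≈ lat 13°S, lon 149°W

Convert each endpoint to a unit vector on the sphere (x = cos φ cos λ, y = cos φ sin λ, z = sin φ).
The central angle between the endpoints is δ = arccos(p₁·p₂) ≈ 2.763 rad (158.3°).
Interpolate at f = 2/3 with slerp weights a = sin((1−f)δ)/sin δ ≈ 2.153, b = sin(fδ)/sin δ ≈ 2.605.
p = a·p₁ + b·p₂ ≈ (-0.831, -0.506, -0.232); φ = arcsin(p_z) ≈ -13.44°, λ = atan2(p_y, p_x) ≈ -148.67°.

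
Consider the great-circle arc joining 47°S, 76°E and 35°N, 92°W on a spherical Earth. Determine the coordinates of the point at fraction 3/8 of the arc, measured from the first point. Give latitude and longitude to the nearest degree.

From cos δ = sin φ₁ sin φ₂ + cos φ₁ cos φ₂ cos Δλ, the central angle is δ ≈ 2.880 rad (165.0°).
Interpolate at f = 3/8 with slerp weights a = sin((1−f)δ)/sin δ ≈ 3.763, b = sin(fδ)/sin δ ≈ 3.408.
p = a·p₁ + b·p₂ ≈ (0.524, -0.300, -0.798); φ = arcsin(p_z) ≈ -52.90°, λ = atan2(p_y, p_x) ≈ -29.79°.

≈ 53°S, 30°W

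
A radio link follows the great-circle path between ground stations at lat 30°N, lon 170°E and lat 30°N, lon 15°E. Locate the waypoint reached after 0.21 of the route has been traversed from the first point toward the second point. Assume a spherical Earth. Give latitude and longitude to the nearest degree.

Write both endpoints as unit vectors p₁, p₂ with components (cos φ cos λ, cos φ sin λ, sin φ).
The central angle between the endpoints is δ = arccos(p₁·p₂) ≈ 2.015 rad (115.5°).
Interpolate at f = 0.21 with slerp weights a = sin((1−f)δ)/sin δ ≈ 1.107, b = sin(fδ)/sin δ ≈ 0.455.
p = a·p₁ + b·p₂ ≈ (-0.564, 0.268, 0.781); φ = arcsin(p_z) ≈ 51.35°, λ = atan2(p_y, p_x) ≈ 154.54°.

≈ lat 51°N, lon 155°E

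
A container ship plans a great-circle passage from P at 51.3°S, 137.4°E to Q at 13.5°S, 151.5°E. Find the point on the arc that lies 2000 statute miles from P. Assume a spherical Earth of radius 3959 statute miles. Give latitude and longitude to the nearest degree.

≈ 24°S, 149°E

Write both endpoints as unit vectors p₁, p₂ with components (cos φ cos λ, cos φ sin λ, sin φ).
The central angle between the endpoints is δ = arccos(p₁·p₂) ≈ 0.689 rad (39.5°). The total great-circle distance is δ·R ≈ 0.689 × 3959 ≈ 2728 mi, so the target fraction is f = 2000/2728 ≈ 0.733.
Interpolate at f ≈ 0.733 with slerp weights a = sin((1−f)δ)/sin δ ≈ 0.288, b = sin(fδ)/sin δ ≈ 0.761.
p = a·p₁ + b·p₂ ≈ (-0.783, 0.475, -0.402); φ = arcsin(p_z) ≈ -23.71°, λ = atan2(p_y, p_x) ≈ 148.76°.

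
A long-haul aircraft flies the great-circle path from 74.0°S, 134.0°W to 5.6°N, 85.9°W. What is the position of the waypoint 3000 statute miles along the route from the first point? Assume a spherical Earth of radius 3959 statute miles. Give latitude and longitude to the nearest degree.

≈ 35°S, 95°W

The haversine formula gives a central angle δ ≈ 1.481 rad (84.9°) between the endpoints. The total great-circle distance is δ·R ≈ 1.481 × 3959 ≈ 5864 mi, so the target fraction is f = 3000/5864 ≈ 0.512.
Interpolate at f ≈ 0.512 with slerp weights a = sin((1−f)δ)/sin δ ≈ 0.665, b = sin(fδ)/sin δ ≈ 0.690.
p = a·p₁ + b·p₂ ≈ (-0.078, -0.817, -0.572); φ = arcsin(p_z) ≈ -34.86°, λ = atan2(p_y, p_x) ≈ -95.47°.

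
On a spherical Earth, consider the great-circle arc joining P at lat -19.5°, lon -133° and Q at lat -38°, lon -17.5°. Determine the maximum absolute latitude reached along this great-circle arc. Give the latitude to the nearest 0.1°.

≈ -47.6°

The great circle lies in the plane with unit normal n̂ = (p₁ × p₂)/|p₁ × p₂|.
Here n̂_z ≈ +0.675; the vertex latitude is φ_max = arccos|n̂_z| ≈ 47.6°.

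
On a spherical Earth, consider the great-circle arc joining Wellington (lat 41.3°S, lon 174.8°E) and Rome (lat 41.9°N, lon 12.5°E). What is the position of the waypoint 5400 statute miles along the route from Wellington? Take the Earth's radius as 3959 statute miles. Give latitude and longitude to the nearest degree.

≈ lat 2°S, lon 99°E

Convert each endpoint to a unit vector on the sphere (x = cos φ cos λ, y = cos φ sin λ, z = sin φ).
The central angle between the endpoints is δ = arccos(p₁·p₂) ≈ 2.911 rad (166.8°). The total great-circle distance is δ·R ≈ 2.911 × 3959 ≈ 11524 mi, so the target fraction is f = 5400/11524 ≈ 0.469.
Interpolate at f ≈ 0.469 with slerp weights a = sin((1−f)δ)/sin δ ≈ 4.369, b = sin(fδ)/sin δ ≈ 4.278.
p = a·p₁ + b·p₂ ≈ (-0.161, 0.987, -0.027); φ = arcsin(p_z) ≈ -1.56°, λ = atan2(p_y, p_x) ≈ 99.25°.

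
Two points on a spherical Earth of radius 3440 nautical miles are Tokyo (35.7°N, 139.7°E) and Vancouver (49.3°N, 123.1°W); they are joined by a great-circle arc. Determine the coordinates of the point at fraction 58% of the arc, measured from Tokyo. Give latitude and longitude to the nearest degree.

The haversine formula gives a central angle δ ≈ 1.185 rad (67.9°) between the endpoints.
Interpolate at f = 0.58 with slerp weights a = sin((1−f)δ)/sin δ ≈ 0.515, b = sin(fδ)/sin δ ≈ 0.685.
p = a·p₁ + b·p₂ ≈ (-0.563, -0.103, 0.820); φ = arcsin(p_z) ≈ 55.08°, λ = atan2(p_y, p_x) ≈ -169.59°.

≈ 55°N, 170°W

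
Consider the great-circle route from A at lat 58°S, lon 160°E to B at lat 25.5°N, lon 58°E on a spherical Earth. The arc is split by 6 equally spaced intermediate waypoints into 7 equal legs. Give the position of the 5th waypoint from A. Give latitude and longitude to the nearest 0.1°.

≈ lat 2.7°S, lon 76.9°E

Convert each endpoint to a unit vector on the sphere (x = cos φ cos λ, y = cos φ sin λ, z = sin φ).
The central angle between the endpoints is δ = arccos(p₁·p₂) ≈ 2.054 rad (117.7°).
Interpolate at f = 5/7 with slerp weights a = sin((1−f)δ)/sin δ ≈ 0.625, b = sin(fδ)/sin δ ≈ 1.123.
p = a·p₁ + b·p₂ ≈ (0.226, 0.973, -0.047); φ = arcsin(p_z) ≈ -2.68°, λ = atan2(p_y, p_x) ≈ 76.93°.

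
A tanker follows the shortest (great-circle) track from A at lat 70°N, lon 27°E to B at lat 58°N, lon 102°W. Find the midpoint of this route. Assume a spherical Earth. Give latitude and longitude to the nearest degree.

≈ lat 77°N, lon 62°W

Write both endpoints as unit vectors p₁, p₂ with components (cos φ cos λ, cos φ sin λ, sin φ).
The central angle between the endpoints is δ = arccos(p₁·p₂) ≈ 0.819 rad (46.9°).
Interpolate at f = 1/2 with slerp weights a = sin((1−f)δ)/sin δ ≈ 0.545, b = sin(fδ)/sin δ ≈ 0.545.
p = a·p₁ + b·p₂ ≈ (0.106, -0.198, 0.974); φ = arcsin(p_z) ≈ 77.02°, λ = atan2(p_y, p_x) ≈ -61.81°.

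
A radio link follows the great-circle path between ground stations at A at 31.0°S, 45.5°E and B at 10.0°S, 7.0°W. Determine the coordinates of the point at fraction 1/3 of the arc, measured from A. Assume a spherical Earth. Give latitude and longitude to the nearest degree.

Write both endpoints as unit vectors p₁, p₂ with components (cos φ cos λ, cos φ sin λ, sin φ).
The central angle between the endpoints is δ = arccos(p₁·p₂) ≈ 0.923 rad (52.9°).
Interpolate at f = 1/3 with slerp weights a = sin((1−f)δ)/sin δ ≈ 0.724, b = sin(fδ)/sin δ ≈ 0.380.
p = a·p₁ + b·p₂ ≈ (0.806, 0.397, -0.439); φ = arcsin(p_z) ≈ -26.03°, λ = atan2(p_y, p_x) ≈ 26.22°.

≈ 26°S, 26°E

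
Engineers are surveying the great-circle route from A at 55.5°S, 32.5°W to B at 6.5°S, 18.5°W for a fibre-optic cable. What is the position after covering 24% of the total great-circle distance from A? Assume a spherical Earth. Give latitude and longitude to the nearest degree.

Write both endpoints as unit vectors p₁, p₂ with components (cos φ cos λ, cos φ sin λ, sin φ).
The central angle between the endpoints is δ = arccos(p₁·p₂) ≈ 0.877 rad (50.3°).
Interpolate at f = 0.24 with slerp weights a = sin((1−f)δ)/sin δ ≈ 0.804, b = sin(fδ)/sin δ ≈ 0.272.
p = a·p₁ + b·p₂ ≈ (0.640, -0.330, -0.694); φ = arcsin(p_z) ≈ -43.91°, λ = atan2(p_y, p_x) ≈ -27.30°.

≈ 44°S, 27°W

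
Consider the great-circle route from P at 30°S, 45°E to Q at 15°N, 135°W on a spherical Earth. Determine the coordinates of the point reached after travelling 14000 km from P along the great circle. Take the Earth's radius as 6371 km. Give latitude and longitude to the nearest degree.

≈ 24°S, 135°W

Write both endpoints as unit vectors p₁, p₂ with components (cos φ cos λ, cos φ sin λ, sin φ).
The central angle between the endpoints is δ = arccos(p₁·p₂) ≈ 2.880 rad (165.0°). The total great-circle distance is δ·R ≈ 2.880 × 6371 ≈ 18347 km, so the target fraction is f = 14000/18347 ≈ 0.763.
Interpolate at f ≈ 0.763 with slerp weights a = sin((1−f)δ)/sin δ ≈ 2.436, b = sin(fδ)/sin δ ≈ 3.130.
p = a·p₁ + b·p₂ ≈ (-0.645, -0.645, -0.408); φ = arcsin(p_z) ≈ -24.09°, λ = atan2(p_y, p_x) ≈ -135.00°.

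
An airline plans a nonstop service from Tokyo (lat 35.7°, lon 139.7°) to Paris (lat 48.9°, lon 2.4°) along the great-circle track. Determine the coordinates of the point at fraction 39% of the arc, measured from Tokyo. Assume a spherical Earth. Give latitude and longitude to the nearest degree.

Convert each endpoint to a unit vector on the sphere (x = cos φ cos λ, y = cos φ sin λ, z = sin φ).
The central angle between the endpoints is δ = arccos(p₁·p₂) ≈ 1.523 rad (87.3°).
Interpolate at f = 0.39 with slerp weights a = sin((1−f)δ)/sin δ ≈ 0.802, b = sin(fδ)/sin δ ≈ 0.560.
p = a·p₁ + b·p₂ ≈ (-0.129, 0.437, 0.890); φ = arcsin(p_z) ≈ 62.92°, λ = atan2(p_y, p_x) ≈ 106.42°.

≈ lat 63°, lon 106°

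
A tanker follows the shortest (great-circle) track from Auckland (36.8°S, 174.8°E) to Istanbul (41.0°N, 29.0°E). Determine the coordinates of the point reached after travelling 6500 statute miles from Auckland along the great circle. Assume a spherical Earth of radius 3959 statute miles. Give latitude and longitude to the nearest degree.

Write both endpoints as unit vectors p₁, p₂ with components (cos φ cos λ, cos φ sin λ, sin φ).
The central angle between the endpoints is δ = arccos(p₁·p₂) ≈ 2.674 rad (153.2°). The total great-circle distance is δ·R ≈ 2.674 × 3959 ≈ 10588 mi, so the target fraction is f = 6500/10588 ≈ 0.614.
Interpolate at f ≈ 0.614 with slerp weights a = sin((1−f)δ)/sin δ ≈ 1.906, b = sin(fδ)/sin δ ≈ 2.215.
p = a·p₁ + b·p₂ ≈ (-0.058, 0.949, 0.311); φ = arcsin(p_z) ≈ 18.12°, λ = atan2(p_y, p_x) ≈ 93.52°.

≈ 18°N, 94°E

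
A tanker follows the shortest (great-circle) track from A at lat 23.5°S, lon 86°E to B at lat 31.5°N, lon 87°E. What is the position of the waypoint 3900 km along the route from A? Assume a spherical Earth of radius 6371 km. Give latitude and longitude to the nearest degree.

≈ lat 12°N, lon 87°E

Convert each endpoint to a unit vector on the sphere (x = cos φ cos λ, y = cos φ sin λ, z = sin φ).
The central angle between the endpoints is δ = arccos(p₁·p₂) ≈ 0.960 rad (55.0°). The total great-circle distance is δ·R ≈ 0.960 × 6371 ≈ 6117 km, so the target fraction is f = 3900/6117 ≈ 0.638.
Interpolate at f ≈ 0.638 with slerp weights a = sin((1−f)δ)/sin δ ≈ 0.416, b = sin(fδ)/sin δ ≈ 0.701.
p = a·p₁ + b·p₂ ≈ (0.058, 0.978, 0.201); φ = arcsin(p_z) ≈ 11.57°, λ = atan2(p_y, p_x) ≈ 86.61°.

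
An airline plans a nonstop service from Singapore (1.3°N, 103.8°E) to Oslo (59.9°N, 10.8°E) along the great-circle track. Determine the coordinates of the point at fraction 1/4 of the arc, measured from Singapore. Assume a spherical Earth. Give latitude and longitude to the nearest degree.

The haversine formula gives a central angle δ ≈ 1.577 rad (90.4°) between the endpoints.
Interpolate at f = 1/4 with slerp weights a = sin((1−f)δ)/sin δ ≈ 0.926, b = sin(fδ)/sin δ ≈ 0.384.
p = a·p₁ + b·p₂ ≈ (-0.031, 0.935, 0.353); φ = arcsin(p_z) ≈ 20.70°, λ = atan2(p_y, p_x) ≈ 91.93°.

≈ 21°N, 92°E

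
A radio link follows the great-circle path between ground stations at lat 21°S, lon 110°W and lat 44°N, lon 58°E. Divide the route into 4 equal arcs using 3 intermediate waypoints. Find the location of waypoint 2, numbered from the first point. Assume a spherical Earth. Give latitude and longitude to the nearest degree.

≈ lat 51°N, lon 77°W

Convert each endpoint to a unit vector on the sphere (x = cos φ cos λ, y = cos φ sin λ, z = sin φ).
The central angle between the endpoints is δ = arccos(p₁·p₂) ≈ 2.704 rad (154.9°).
Interpolate at f = 2/4 with slerp weights a = sin((1−f)δ)/sin δ ≈ 2.304, b = sin(fδ)/sin δ ≈ 2.304.
p = a·p₁ + b·p₂ ≈ (0.143, -0.616, 0.775); φ = arcsin(p_z) ≈ 50.80°, λ = atan2(p_y, p_x) ≈ -76.96°.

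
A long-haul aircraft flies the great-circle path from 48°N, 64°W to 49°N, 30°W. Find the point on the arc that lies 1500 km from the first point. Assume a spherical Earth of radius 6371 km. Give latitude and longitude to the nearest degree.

Convert each endpoint to a unit vector on the sphere (x = cos φ cos λ, y = cos φ sin λ, z = sin φ).
The central angle between the endpoints is δ = arccos(p₁·p₂) ≈ 0.390 rad (22.4°). The total great-circle distance is δ·R ≈ 0.390 × 6371 ≈ 2487 km, so the target fraction is f = 1500/2487 ≈ 0.603.
Interpolate at f ≈ 0.603 with slerp weights a = sin((1−f)δ)/sin δ ≈ 0.405, b = sin(fδ)/sin δ ≈ 0.613.
p = a·p₁ + b·p₂ ≈ (0.467, -0.445, 0.764); φ = arcsin(p_z) ≈ 49.82°, λ = atan2(p_y, p_x) ≈ -43.60°.

≈ 50°N, 44°W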